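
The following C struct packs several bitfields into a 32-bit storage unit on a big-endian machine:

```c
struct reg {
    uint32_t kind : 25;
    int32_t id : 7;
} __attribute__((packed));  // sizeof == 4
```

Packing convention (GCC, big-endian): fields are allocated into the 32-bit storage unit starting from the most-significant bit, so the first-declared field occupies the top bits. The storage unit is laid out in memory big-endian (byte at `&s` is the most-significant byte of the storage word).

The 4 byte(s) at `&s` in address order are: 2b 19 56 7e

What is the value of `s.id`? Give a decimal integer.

[0]=0x2b [1]=0x19 [2]=0x56 [3]=0x7e (big-endian) → word 0x2b19567e
kind [7+:25] = (word>>7) & 0x1ffffff = 5649068
id [0+:7] = (word>>0) & 0x7f = 126  ←
id signed 7b, MSB=1: 126 - 128 = -2

-2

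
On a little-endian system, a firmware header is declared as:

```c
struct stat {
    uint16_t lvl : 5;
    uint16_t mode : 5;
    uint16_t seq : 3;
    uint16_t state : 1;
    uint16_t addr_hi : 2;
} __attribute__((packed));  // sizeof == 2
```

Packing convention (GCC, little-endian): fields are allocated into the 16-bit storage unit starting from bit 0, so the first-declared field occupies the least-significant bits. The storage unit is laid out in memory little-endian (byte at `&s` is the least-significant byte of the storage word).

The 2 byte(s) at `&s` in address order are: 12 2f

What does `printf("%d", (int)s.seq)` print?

[0]=0x12 [1]=0x2f (little-endian) → word 0x2f12
lvl [0+:5] = (word>>0) & 0x1f = 18
mode [5+:5] = (word>>5) & 0x1f = 24
seq [10+:3] = (word>>10) & 0x7 = 3  ←
state [13+:1] = (word>>13) & 0x1 = 1
addr_hi [14+:2] = (word>>14) & 0x3 = 0

3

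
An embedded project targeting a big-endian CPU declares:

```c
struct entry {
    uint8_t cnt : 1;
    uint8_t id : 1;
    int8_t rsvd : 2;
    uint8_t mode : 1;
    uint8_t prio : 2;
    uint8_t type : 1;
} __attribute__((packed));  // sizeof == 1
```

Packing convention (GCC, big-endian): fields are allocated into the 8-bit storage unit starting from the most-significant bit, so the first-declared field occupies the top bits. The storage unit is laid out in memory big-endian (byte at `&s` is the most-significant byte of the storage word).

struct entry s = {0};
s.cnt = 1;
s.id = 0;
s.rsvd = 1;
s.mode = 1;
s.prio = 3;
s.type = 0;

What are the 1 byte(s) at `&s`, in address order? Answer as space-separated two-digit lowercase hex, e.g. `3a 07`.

cnt (1b) val=1 bits=0x1 at bit 7: 0x80
id (1b) val=0 bits=0x0 at bit 6: 0x80
rsvd (2b) val=1 bits=0x1 at bit 4: 0x90
mode (1b) val=1 bits=0x1 at bit 3: 0x98
prio (2b) val=3 bits=0x3 at bit 1: 0x9e
type (1b) val=0 bits=0x0 at bit 0: 0x9e
word = 0x9e → big-endian bytes:
  [0]=0x9e

9e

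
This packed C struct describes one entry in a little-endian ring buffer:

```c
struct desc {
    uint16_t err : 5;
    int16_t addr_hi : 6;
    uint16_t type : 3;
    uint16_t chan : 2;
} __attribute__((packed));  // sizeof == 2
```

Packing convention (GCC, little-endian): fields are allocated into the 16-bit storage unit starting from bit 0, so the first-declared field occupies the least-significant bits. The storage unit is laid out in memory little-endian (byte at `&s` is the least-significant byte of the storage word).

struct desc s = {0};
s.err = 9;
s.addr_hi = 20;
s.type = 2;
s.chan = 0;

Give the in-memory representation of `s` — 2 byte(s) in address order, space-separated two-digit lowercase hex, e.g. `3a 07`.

err (5b) val=9 bits=0x9 at bit 0: 0x0009
addr_hi (6b) val=20 bits=0x14 at bit 5: 0x0289
type (3b) val=2 bits=0x2 at bit 11: 0x1289
chan (2b) val=0 bits=0x0 at bit 14: 0x1289
word = 0x1289 → little-endian bytes:
  [0]=0x89  [1]=0x12

89 12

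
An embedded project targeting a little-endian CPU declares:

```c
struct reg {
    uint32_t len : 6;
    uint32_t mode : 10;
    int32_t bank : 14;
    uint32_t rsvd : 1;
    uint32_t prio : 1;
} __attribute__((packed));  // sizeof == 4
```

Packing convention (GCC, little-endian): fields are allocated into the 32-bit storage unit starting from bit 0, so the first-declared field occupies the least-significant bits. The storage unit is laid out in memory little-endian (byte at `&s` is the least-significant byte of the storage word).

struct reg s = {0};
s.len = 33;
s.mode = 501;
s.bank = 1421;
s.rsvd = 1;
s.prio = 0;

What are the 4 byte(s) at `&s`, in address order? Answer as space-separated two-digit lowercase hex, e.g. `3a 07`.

len (6b) val=33 bits=0x21 at bit 0: 0x00000021
mode (10b) val=501 bits=0x1f5 at bit 6: 0x00007d61
bank (14b) val=1421 bits=0x58d at bit 16: 0x058d7d61
rsvd (1b) val=1 bits=0x1 at bit 30: 0x458d7d61
prio (1b) val=0 bits=0x0 at bit 31: 0x458d7d61
word = 0x458d7d61 → little-endian bytes:
  [0]=0x61  [1]=0x7d  [2]=0x8d  [3]=0x45

61 7d 8d 45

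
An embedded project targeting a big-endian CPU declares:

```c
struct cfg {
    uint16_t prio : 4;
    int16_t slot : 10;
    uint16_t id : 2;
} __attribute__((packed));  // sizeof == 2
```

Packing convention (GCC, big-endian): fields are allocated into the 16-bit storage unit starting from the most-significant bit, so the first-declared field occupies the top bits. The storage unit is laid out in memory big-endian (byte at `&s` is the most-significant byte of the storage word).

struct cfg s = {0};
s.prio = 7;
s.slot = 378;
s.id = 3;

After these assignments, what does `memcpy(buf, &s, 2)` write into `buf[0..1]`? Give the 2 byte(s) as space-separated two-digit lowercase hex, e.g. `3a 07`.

75 eb

[12+:4] prio=7 & 0xf = 0x7; word=0x7000
[2+:10] slot=378 & 0x3ff = 0x17a; word=0x75e8
[0+:2] id=3 & 0x3 = 0x3; word=0x75eb
word = 0x75eb → big-endian bytes:
  [0]=0x75  [1]=0xeb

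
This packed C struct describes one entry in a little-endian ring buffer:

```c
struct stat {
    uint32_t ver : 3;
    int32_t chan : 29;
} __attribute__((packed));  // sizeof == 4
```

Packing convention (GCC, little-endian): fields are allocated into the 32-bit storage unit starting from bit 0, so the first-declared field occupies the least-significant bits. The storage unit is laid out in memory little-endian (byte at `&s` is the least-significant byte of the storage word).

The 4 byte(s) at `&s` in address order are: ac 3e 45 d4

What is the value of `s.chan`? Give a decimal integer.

[0]=0xac [1]=0x3e [2]=0x45 [3]=0xd4 (little-endian) → word 0xd4453eac
ver [0+:3] = (word>>0) & 0x7 = 4
chan [3+:29] = (word>>3) & 0x1fffffff = 445163477  ←
chan signed 29b, MSB=1: 445163477 - 536870912 = -91707435

-91707435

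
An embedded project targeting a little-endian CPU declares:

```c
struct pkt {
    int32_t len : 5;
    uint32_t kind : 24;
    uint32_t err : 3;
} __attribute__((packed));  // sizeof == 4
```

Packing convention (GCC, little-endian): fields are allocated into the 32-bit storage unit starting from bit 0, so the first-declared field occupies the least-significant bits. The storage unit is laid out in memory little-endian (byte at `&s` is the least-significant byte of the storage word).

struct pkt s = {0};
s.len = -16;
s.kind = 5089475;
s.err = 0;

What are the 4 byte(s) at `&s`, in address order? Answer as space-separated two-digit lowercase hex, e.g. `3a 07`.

70 18 b5 09

len (5b) val=-16 bits=0x10 at bit 0: 0x00000010
kind (24b) val=5089475 bits=0x4da8c3 at bit 5: 0x09b51870
err (3b) val=0 bits=0x0 at bit 29: 0x09b51870
word = 0x09b51870 → little-endian bytes:
  [0]=0x70  [1]=0x18  [2]=0xb5  [3]=0x09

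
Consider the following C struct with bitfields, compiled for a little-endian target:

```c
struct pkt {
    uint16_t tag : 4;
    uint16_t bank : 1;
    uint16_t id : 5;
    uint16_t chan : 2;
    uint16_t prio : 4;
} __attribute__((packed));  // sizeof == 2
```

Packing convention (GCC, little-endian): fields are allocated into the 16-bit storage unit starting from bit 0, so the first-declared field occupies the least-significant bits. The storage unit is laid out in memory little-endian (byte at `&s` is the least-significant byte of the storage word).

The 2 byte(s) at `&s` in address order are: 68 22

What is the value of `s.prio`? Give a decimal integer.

[0]=0x68 [1]=0x22 (little-endian) → word 0x2268
tag [0+:4] = (word>>0) & 0xf = 8
bank [4+:1] = (word>>4) & 0x1 = 0
id [5+:5] = (word>>5) & 0x1f = 19
chan [10+:2] = (word>>10) & 0x3 = 0
prio [12+:4] = (word>>12) & 0xf = 2  ←

2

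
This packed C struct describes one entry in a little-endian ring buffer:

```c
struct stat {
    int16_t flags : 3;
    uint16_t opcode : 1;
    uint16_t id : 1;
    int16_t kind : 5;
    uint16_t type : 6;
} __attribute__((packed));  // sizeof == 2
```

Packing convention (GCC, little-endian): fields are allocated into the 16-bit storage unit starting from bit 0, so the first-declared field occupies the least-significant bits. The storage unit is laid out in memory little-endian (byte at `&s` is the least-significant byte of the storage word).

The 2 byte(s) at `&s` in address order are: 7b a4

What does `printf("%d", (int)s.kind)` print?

[0]=0x7b [1]=0xa4 (little-endian) → word 0xa47b
flags:3 @ bit 0 → (0xa47b>>0)&0x7 = 0x3
opcode:1 @ bit 3 → (0xa47b>>3)&0x1 = 0x1
id:1 @ bit 4 → (0xa47b>>4)&0x1 = 0x1
kind:5 @ bit 5 → (0xa47b>>5)&0x1f = 0x3  ←
type:6 @ bit 10 → (0xa47b>>10)&0x3f = 0x29
kind signed 5b, MSB=0: value = 3

3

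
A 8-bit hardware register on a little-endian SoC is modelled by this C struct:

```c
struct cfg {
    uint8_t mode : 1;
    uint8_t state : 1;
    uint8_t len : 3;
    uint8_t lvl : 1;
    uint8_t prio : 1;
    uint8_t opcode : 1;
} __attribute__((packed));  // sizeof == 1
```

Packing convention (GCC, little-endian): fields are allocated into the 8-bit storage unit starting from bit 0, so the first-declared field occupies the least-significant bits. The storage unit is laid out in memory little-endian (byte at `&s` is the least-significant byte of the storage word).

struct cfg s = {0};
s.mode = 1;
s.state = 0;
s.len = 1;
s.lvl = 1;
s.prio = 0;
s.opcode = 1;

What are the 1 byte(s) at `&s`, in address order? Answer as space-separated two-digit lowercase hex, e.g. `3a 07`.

a5

mode (1b) val=1 bits=0x1 at bit 0: 0x01
state (1b) val=0 bits=0x0 at bit 1: 0x01
len (3b) val=1 bits=0x1 at bit 2: 0x05
lvl (1b) val=1 bits=0x1 at bit 5: 0x25
prio (1b) val=0 bits=0x0 at bit 6: 0x25
opcode (1b) val=1 bits=0x1 at bit 7: 0xa5
word = 0xa5 → little-endian bytes:
  [0]=0xa5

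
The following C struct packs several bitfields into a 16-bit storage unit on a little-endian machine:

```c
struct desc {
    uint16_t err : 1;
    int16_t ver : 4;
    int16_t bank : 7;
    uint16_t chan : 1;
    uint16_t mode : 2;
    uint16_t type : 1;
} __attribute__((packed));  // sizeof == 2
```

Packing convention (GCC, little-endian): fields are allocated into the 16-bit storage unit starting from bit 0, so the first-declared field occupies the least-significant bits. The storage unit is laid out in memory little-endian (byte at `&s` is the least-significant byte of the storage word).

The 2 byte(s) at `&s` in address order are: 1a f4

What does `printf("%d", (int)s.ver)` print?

-3

[0]=0x1a [1]=0xf4 (little-endian) → word 0xf41a
err [0+:1] = (word>>0) & 0x1 = 0
ver [1+:4] = (word>>1) & 0xf = 13  ←
bank [5+:7] = (word>>5) & 0x7f = 32
chan [12+:1] = (word>>12) & 0x1 = 1
mode [13+:2] = (word>>13) & 0x3 = 3
type [15+:1] = (word>>15) & 0x1 = 1
ver signed 4b, MSB=1: 13 - 16 = -3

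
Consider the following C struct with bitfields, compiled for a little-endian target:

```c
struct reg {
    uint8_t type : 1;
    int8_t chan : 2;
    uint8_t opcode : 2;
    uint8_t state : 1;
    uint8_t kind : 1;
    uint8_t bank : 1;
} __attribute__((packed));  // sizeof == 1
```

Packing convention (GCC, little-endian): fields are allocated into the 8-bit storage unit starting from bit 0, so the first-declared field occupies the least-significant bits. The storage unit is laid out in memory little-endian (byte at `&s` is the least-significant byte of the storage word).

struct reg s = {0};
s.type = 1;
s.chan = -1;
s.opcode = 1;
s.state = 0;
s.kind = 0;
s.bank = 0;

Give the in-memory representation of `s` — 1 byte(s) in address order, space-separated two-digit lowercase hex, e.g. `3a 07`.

0f

type:1 = 1 → 0x1 << 0 → word 0x01
chan:2 = -1 → 0x3 << 1 → word 0x07
opcode:2 = 1 → 0x1 << 3 → word 0x0f
state:1 = 0 → 0x0 << 5 → word 0x0f
kind:1 = 0 → 0x0 << 6 → word 0x0f
bank:1 = 0 → 0x0 << 7 → word 0x0f
word = 0x0f → little-endian bytes:
  [0]=0x0f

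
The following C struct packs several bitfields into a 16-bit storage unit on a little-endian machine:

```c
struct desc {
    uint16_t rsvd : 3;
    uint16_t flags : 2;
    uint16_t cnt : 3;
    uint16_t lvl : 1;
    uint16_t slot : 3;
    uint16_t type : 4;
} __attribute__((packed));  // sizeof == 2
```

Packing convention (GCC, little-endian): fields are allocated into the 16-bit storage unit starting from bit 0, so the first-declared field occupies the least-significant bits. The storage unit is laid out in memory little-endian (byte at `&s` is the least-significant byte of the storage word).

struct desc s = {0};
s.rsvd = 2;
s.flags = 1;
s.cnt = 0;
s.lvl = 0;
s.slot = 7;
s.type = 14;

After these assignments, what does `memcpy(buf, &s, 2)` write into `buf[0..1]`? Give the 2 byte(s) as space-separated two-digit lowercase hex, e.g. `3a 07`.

[0+:3] rsvd=2 & 0x7 = 0x2; word=0x0002
[3+:2] flags=1 & 0x3 = 0x1; word=0x000a
[5+:3] cnt=0 & 0x7 = 0x0; word=0x000a
[8+:1] lvl=0 & 0x1 = 0x0; word=0x000a
[9+:3] slot=7 & 0x7 = 0x7; word=0x0e0a
[12+:4] type=14 & 0xf = 0xe; word=0xee0a
word = 0xee0a → little-endian bytes:
  [0]=0x0a  [1]=0xee

0a ee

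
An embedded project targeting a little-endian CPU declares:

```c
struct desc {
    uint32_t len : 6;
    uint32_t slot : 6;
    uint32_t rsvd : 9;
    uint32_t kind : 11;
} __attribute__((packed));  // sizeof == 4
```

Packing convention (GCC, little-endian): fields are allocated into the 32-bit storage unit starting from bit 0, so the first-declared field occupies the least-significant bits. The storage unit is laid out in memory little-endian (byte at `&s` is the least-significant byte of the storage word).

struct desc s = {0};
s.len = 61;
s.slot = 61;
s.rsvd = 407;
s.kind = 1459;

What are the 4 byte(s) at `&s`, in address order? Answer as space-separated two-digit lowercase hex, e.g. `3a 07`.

len (6b) val=61 bits=0x3d at bit 0: 0x0000003d
slot (6b) val=61 bits=0x3d at bit 6: 0x00000f7d
rsvd (9b) val=407 bits=0x197 at bit 12: 0x00197f7d
kind (11b) val=1459 bits=0x5b3 at bit 21: 0xb6797f7d
word = 0xb6797f7d → little-endian bytes:
  [0]=0x7d  [1]=0x7f  [2]=0x79  [3]=0xb6

7d 7f 79 b6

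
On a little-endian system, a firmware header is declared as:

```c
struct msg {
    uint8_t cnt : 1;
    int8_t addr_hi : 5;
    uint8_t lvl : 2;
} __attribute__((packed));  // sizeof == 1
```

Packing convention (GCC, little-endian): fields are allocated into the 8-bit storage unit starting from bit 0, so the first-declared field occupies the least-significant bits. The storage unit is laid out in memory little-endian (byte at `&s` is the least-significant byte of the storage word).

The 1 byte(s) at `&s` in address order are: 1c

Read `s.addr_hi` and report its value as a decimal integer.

14

[0]=0x1c (little-endian) → word 0x1c
cnt:1 @ bit 0 → (0x1c>>0)&0x1 = 0x0
addr_hi:5 @ bit 1 → (0x1c>>1)&0x1f = 0xe  ←
lvl:2 @ bit 6 → (0x1c>>6)&0x3 = 0x0
addr_hi signed 5b, MSB=0: value = 14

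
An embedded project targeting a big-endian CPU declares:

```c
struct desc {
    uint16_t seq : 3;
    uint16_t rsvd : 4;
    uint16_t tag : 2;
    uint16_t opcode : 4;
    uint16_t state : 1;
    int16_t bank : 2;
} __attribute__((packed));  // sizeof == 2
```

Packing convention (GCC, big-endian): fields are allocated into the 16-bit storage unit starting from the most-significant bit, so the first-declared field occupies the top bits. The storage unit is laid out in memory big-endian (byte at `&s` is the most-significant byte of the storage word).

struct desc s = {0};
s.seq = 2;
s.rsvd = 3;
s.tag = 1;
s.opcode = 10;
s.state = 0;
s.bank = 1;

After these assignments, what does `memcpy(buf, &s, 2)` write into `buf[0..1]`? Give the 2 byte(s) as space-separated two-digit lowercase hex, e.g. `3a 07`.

46 d1

[13+:3] seq=2 & 0x7 = 0x2; word=0x4000
[9+:4] rsvd=3 & 0xf = 0x3; word=0x4600
[7+:2] tag=1 & 0x3 = 0x1; word=0x4680
[3+:4] opcode=10 & 0xf = 0xa; word=0x46d0
[2+:1] state=0 & 0x1 = 0x0; word=0x46d0
[0+:2] bank=1 & 0x3 = 0x1; word=0x46d1
word = 0x46d1 → big-endian bytes:
  [0]=0x46  [1]=0xd1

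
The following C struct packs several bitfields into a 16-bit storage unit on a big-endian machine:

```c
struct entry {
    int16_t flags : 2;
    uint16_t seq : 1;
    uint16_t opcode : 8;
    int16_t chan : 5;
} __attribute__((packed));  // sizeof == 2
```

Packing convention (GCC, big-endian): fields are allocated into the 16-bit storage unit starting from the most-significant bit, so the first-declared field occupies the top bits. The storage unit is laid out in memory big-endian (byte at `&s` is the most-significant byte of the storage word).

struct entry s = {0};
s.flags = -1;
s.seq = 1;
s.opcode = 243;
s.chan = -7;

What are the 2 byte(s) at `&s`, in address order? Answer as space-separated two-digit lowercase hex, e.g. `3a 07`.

fe 79

[14+:2] flags=-1 & 0x3 = 0x3; word=0xc000
[13+:1] seq=1 & 0x1 = 0x1; word=0xe000
[5+:8] opcode=243 & 0xff = 0xf3; word=0xfe60
[0+:5] chan=-7 & 0x1f = 0x19; word=0xfe79
word = 0xfe79 → big-endian bytes:
  [0]=0xfe  [1]=0x79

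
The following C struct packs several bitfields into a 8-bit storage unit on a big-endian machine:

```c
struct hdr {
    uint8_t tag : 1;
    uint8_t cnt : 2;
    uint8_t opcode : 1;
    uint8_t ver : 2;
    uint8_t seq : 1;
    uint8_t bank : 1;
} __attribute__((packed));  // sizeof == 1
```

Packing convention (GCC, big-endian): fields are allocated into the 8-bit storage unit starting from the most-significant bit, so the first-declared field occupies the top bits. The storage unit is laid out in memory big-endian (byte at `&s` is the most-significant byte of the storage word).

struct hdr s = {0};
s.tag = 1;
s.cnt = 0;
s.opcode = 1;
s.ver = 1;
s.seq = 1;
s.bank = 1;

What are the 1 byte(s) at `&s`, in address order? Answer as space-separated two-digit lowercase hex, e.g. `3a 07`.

97

tag (1b) val=1 bits=0x1 at bit 7: 0x80
cnt (2b) val=0 bits=0x0 at bit 5: 0x80
opcode (1b) val=1 bits=0x1 at bit 4: 0x90
ver (2b) val=1 bits=0x1 at bit 2: 0x94
seq (1b) val=1 bits=0x1 at bit 1: 0x96
bank (1b) val=1 bits=0x1 at bit 0: 0x97
word = 0x97 → big-endian bytes:
  [0]=0x97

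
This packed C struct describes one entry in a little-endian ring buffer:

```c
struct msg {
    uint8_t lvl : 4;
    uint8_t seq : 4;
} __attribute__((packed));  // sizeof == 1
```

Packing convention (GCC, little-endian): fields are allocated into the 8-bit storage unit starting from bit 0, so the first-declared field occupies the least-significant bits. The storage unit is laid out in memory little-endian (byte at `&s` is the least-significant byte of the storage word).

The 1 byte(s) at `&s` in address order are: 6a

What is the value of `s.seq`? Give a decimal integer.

[0]=0x6a (little-endian) → word 0x6a
lvl:4 @ bit 0 → (0x6a>>0)&0xf = 0xa
seq:4 @ bit 4 → (0x6a>>4)&0xf = 0x6  ←

6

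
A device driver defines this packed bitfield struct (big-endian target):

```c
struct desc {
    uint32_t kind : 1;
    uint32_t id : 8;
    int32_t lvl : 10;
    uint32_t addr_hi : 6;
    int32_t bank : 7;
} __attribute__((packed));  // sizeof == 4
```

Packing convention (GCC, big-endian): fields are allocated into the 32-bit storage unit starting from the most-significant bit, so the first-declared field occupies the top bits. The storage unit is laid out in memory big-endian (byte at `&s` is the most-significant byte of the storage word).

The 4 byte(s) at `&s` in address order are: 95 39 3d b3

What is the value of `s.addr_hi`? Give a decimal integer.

59

[0]=0x95 [1]=0x39 [2]=0x3d [3]=0xb3 (big-endian) → word 0x95393db3
kind:1 @ bit 31 → (0x95393db3>>31)&0x1 = 0x1
id:8 @ bit 23 → (0x95393db3>>23)&0xff = 0x2a
lvl:10 @ bit 13 → (0x95393db3>>13)&0x3ff = 0x1c9
addr_hi:6 @ bit 7 → (0x95393db3>>7)&0x3f = 0x3b  ←
bank:7 @ bit 0 → (0x95393db3>>0)&0x7f = 0x33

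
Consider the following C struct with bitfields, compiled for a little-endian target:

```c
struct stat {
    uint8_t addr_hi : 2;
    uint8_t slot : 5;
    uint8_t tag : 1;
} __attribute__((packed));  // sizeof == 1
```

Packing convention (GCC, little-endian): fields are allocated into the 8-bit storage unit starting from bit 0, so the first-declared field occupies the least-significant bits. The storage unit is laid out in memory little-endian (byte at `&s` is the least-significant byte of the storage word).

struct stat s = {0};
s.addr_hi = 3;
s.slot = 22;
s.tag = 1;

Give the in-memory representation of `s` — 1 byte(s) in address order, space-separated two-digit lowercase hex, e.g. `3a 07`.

addr_hi (2b) val=3 bits=0x3 at bit 0: 0x03
slot (5b) val=22 bits=0x16 at bit 2: 0x5b
tag (1b) val=1 bits=0x1 at bit 7: 0xdb
word = 0xdb → little-endian bytes:
  [0]=0xdb

db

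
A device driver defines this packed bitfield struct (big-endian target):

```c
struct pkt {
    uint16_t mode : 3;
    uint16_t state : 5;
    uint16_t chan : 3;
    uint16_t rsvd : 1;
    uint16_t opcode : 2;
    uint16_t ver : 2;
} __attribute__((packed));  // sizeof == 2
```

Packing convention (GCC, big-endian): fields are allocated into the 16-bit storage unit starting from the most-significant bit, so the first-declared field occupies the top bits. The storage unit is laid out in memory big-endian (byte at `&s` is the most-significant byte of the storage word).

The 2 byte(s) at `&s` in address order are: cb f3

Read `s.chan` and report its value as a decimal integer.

7

[0]=0xcb [1]=0xf3 (big-endian) → word 0xcbf3
mode [13+:3] = (word>>13) & 0x7 = 6
state [8+:5] = (word>>8) & 0x1f = 11
chan [5+:3] = (word>>5) & 0x7 = 7  ←
rsvd [4+:1] = (word>>4) & 0x1 = 1
opcode [2+:2] = (word>>2) & 0x3 = 0
ver [0+:2] = (word>>0) & 0x3 = 3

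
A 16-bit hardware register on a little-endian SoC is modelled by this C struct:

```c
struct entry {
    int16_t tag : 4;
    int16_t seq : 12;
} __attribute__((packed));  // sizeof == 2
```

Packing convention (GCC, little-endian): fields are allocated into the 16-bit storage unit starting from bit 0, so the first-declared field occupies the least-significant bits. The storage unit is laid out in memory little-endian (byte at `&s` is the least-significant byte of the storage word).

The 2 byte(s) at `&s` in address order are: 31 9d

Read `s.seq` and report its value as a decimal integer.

-1581

[0]=0x31 [1]=0x9d (little-endian) → word 0x9d31
tag:4 @ bit 0 → (0x9d31>>0)&0xf = 0x1
seq:12 @ bit 4 → (0x9d31>>4)&0xfff = 0x9d3  ←
seq signed 12b, MSB=1: 2515 - 4096 = -1581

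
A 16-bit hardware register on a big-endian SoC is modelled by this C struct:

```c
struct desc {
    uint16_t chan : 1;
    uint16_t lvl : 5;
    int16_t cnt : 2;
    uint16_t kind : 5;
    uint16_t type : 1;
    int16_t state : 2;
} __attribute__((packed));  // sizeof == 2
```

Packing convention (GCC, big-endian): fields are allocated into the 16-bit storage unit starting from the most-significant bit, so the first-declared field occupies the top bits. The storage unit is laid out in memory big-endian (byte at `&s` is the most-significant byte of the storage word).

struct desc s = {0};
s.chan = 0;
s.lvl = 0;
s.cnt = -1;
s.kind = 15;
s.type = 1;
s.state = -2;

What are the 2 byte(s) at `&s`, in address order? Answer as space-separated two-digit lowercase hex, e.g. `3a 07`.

03 7e

chan:1 = 0 → 0x0 << 15 → word 0x0000
lvl:5 = 0 → 0x0 << 10 → word 0x0000
cnt:2 = -1 → 0x3 << 8 → word 0x0300
kind:5 = 15 → 0xf << 3 → word 0x0378
type:1 = 1 → 0x1 << 2 → word 0x037c
state:2 = -2 → 0x2 << 0 → word 0x037e
word = 0x037e → big-endian bytes:
  [0]=0x03  [1]=0x7e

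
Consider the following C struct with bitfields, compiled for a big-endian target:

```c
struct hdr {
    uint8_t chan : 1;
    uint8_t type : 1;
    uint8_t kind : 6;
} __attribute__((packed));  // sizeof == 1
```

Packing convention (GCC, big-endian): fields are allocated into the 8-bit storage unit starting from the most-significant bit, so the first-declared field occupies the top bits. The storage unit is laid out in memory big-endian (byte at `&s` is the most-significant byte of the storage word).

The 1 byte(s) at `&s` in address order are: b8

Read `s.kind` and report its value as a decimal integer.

[0]=0xb8 (big-endian) → word 0xb8
chan:1 @ bit 7 → (0xb8>>7)&0x1 = 0x1
type:1 @ bit 6 → (0xb8>>6)&0x1 = 0x0
kind:6 @ bit 0 → (0xb8>>0)&0x3f = 0x38  ←

56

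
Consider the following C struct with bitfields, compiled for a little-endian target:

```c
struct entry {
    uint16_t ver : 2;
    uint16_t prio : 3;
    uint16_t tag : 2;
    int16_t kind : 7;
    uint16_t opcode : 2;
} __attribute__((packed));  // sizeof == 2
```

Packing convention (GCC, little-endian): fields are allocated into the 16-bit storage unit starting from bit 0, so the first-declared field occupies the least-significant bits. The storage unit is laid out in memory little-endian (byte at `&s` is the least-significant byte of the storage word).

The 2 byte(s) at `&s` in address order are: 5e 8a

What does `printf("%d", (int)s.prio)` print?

[0]=0x5e [1]=0x8a (little-endian) → word 0x8a5e
ver [0+:2] = (word>>0) & 0x3 = 2
prio [2+:3] = (word>>2) & 0x7 = 7  ←
tag [5+:2] = (word>>5) & 0x3 = 2
kind [7+:7] = (word>>7) & 0x7f = 20
opcode [14+:2] = (word>>14) & 0x3 = 2

7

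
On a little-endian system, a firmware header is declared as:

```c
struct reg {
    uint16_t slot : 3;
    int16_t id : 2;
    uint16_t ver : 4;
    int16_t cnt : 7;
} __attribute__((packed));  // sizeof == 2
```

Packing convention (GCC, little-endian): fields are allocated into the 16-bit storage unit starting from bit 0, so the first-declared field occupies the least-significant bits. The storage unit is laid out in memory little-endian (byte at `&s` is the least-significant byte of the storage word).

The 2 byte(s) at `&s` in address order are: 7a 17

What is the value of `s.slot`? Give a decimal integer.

[0]=0x7a [1]=0x17 (little-endian) → word 0x177a
slot [0+:3] = (word>>0) & 0x7 = 2  ←
id [3+:2] = (word>>3) & 0x3 = 3
ver [5+:4] = (word>>5) & 0xf = 11
cnt [9+:7] = (word>>9) & 0x7f = 11

2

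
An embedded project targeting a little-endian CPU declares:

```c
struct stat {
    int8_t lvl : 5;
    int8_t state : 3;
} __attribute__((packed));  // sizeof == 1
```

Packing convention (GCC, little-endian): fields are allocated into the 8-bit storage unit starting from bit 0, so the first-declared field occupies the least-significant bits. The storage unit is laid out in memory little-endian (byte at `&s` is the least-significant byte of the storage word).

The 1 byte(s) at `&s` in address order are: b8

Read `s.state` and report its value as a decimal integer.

[0]=0xb8 (little-endian) → word 0xb8
lvl [0+:5] = (word>>0) & 0x1f = 24
state [5+:3] = (word>>5) & 0x7 = 5  ←
state signed 3b, MSB=1: 5 - 8 = -3

-3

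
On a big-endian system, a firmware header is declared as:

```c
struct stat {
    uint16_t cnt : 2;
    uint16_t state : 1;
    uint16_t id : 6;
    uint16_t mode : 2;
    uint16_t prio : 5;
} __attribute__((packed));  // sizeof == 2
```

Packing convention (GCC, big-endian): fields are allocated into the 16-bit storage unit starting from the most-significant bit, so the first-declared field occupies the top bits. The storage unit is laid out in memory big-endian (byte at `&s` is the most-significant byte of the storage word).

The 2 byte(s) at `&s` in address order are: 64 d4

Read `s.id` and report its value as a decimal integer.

[0]=0x64 [1]=0xd4 (big-endian) → word 0x64d4
cnt [14+:2] = (word>>14) & 0x3 = 1
state [13+:1] = (word>>13) & 0x1 = 1
id [7+:6] = (word>>7) & 0x3f = 9  ←
mode [5+:2] = (word>>5) & 0x3 = 2
prio [0+:5] = (word>>0) & 0x1f = 20

9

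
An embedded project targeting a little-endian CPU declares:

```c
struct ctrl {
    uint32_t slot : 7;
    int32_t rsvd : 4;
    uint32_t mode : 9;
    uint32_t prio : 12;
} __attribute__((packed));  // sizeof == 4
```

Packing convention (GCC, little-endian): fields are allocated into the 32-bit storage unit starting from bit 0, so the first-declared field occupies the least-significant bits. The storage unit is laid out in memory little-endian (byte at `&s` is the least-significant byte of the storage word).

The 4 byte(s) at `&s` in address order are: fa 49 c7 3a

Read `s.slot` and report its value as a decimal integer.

[0]=0xfa [1]=0x49 [2]=0xc7 [3]=0x3a (little-endian) → word 0x3ac749fa
slot:7 @ bit 0 → (0x3ac749fa>>0)&0x7f = 0x7a  ←
rsvd:4 @ bit 7 → (0x3ac749fa>>7)&0xf = 0x3
mode:9 @ bit 11 → (0x3ac749fa>>11)&0x1ff = 0xe9
prio:12 @ bit 20 → (0x3ac749fa>>20)&0xfff = 0x3ac

122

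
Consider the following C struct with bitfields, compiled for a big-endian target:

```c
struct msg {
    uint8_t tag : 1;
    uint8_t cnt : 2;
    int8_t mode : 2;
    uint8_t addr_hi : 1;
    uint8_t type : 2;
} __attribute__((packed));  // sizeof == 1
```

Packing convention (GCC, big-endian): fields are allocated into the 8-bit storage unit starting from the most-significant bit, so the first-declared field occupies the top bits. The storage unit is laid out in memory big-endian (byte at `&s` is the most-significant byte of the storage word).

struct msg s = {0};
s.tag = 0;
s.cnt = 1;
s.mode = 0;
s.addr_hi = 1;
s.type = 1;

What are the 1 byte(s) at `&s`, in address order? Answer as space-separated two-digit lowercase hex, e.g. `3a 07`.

25

tag (1b) val=0 bits=0x0 at bit 7: 0x00
cnt (2b) val=1 bits=0x1 at bit 5: 0x20
mode (2b) val=0 bits=0x0 at bit 3: 0x20
addr_hi (1b) val=1 bits=0x1 at bit 2: 0x24
type (2b) val=1 bits=0x1 at bit 0: 0x25
word = 0x25 → big-endian bytes:
  [0]=0x25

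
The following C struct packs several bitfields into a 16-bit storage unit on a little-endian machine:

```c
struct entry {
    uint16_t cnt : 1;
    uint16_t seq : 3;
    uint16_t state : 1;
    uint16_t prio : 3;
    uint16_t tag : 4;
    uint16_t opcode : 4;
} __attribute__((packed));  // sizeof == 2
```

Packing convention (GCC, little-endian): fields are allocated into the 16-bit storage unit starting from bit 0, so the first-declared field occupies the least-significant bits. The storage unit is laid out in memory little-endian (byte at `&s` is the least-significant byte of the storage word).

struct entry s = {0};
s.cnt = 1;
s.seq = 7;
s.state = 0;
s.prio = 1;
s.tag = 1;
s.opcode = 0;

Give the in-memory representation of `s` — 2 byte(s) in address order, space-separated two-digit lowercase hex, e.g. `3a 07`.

2f 01

cnt:1 = 1 → 0x1 << 0 → word 0x0001
seq:3 = 7 → 0x7 << 1 → word 0x000f
state:1 = 0 → 0x0 << 4 → word 0x000f
prio:3 = 1 → 0x1 << 5 → word 0x002f
tag:4 = 1 → 0x1 << 8 → word 0x012f
opcode:4 = 0 → 0x0 << 12 → word 0x012f
word = 0x012f → little-endian bytes:
  [0]=0x2f  [1]=0x01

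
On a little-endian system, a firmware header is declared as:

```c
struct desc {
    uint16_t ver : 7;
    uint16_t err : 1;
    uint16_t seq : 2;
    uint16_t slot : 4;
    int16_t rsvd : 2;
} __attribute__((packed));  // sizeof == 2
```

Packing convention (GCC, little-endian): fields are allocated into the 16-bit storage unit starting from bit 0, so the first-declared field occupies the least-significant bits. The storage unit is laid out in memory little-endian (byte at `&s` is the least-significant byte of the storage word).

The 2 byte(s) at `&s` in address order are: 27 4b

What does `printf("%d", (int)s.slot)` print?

[0]=0x27 [1]=0x4b (little-endian) → word 0x4b27
ver [0+:7] = (word>>0) & 0x7f = 39
err [7+:1] = (word>>7) & 0x1 = 0
seq [8+:2] = (word>>8) & 0x3 = 3
slot [10+:4] = (word>>10) & 0xf = 2  ←
rsvd [14+:2] = (word>>14) & 0x3 = 1

2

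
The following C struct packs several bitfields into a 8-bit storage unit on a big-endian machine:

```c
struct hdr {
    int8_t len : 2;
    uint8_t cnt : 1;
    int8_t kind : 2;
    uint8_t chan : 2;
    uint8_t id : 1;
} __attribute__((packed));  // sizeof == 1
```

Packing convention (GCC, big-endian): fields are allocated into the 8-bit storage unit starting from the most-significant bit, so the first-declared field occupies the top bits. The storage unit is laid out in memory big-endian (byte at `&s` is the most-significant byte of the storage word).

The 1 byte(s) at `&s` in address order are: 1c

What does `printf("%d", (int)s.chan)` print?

[0]=0x1c (big-endian) → word 0x1c
len [6+:2] = (word>>6) & 0x3 = 0
cnt [5+:1] = (word>>5) & 0x1 = 0
kind [3+:2] = (word>>3) & 0x3 = 3
chan [1+:2] = (word>>1) & 0x3 = 2  ←
id [0+:1] = (word>>0) & 0x1 = 0

2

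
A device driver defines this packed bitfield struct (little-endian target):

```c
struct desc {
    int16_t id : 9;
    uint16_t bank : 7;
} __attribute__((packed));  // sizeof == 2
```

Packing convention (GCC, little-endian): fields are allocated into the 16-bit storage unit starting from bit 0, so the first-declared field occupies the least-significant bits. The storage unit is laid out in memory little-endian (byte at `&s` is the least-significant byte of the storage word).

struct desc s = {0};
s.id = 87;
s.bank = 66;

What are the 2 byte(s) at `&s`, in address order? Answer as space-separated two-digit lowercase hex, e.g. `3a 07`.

id:9 = 87 → 0x57 << 0 → word 0x0057
bank:7 = 66 → 0x42 << 9 → word 0x8457
word = 0x8457 → little-endian bytes:
  [0]=0x57  [1]=0x84

57 84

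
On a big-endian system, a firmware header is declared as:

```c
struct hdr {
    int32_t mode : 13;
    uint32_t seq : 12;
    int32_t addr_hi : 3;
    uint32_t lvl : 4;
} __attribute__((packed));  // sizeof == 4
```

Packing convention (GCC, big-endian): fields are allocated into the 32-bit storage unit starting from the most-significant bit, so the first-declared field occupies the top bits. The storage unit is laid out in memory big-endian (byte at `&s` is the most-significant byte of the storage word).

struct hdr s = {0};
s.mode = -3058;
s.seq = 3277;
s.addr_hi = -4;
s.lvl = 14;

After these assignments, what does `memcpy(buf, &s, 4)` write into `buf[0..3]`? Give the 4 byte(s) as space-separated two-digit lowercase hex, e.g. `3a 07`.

a0 76 66 ce

[19+:13] mode=-3058 & 0x1fff = 0x140e; word=0xa0700000
[7+:12] seq=3277 & 0xfff = 0xccd; word=0xa0766680
[4+:3] addr_hi=-4 & 0x7 = 0x4; word=0xa07666c0
[0+:4] lvl=14 & 0xf = 0xe; word=0xa07666ce
word = 0xa07666ce → big-endian bytes:
  [0]=0xa0  [1]=0x76  [2]=0x66  [3]=0xce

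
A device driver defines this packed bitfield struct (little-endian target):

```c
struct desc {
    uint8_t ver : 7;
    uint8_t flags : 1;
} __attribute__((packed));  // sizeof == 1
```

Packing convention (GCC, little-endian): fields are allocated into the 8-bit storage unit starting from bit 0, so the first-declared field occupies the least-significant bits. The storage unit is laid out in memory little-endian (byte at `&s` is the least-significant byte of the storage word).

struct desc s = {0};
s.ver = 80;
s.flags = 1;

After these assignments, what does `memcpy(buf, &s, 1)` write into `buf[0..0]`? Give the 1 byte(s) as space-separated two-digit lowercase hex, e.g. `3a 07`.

d0

ver:7 = 80 → 0x50 << 0 → word 0x50
flags:1 = 1 → 0x1 << 7 → word 0xd0
word = 0xd0 → little-endian bytes:
  [0]=0xd0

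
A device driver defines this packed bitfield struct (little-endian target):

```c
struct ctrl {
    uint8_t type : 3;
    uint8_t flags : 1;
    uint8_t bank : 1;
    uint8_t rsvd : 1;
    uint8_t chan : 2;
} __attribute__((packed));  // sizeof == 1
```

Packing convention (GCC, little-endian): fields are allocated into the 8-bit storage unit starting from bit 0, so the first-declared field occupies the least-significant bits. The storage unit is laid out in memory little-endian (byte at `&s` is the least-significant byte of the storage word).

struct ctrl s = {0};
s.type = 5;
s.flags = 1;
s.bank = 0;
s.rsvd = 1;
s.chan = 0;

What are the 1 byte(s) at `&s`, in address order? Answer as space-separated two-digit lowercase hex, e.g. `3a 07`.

type (3b) val=5 bits=0x5 at bit 0: 0x05
flags (1b) val=1 bits=0x1 at bit 3: 0x0d
bank (1b) val=0 bits=0x0 at bit 4: 0x0d
rsvd (1b) val=1 bits=0x1 at bit 5: 0x2d
chan (2b) val=0 bits=0x0 at bit 6: 0x2d
word = 0x2d → little-endian bytes:
  [0]=0x2d

2d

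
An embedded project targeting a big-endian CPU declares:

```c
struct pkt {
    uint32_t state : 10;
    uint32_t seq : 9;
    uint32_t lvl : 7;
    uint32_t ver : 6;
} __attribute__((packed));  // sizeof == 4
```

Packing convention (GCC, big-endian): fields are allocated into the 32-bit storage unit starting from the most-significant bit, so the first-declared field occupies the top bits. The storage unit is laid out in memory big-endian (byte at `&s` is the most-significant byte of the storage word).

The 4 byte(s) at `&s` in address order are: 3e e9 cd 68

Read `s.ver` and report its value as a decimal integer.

40

[0]=0x3e [1]=0xe9 [2]=0xcd [3]=0x68 (big-endian) → word 0x3ee9cd68
state:10 @ bit 22 → (0x3ee9cd68>>22)&0x3ff = 0xfb
seq:9 @ bit 13 → (0x3ee9cd68>>13)&0x1ff = 0x14e
lvl:7 @ bit 6 → (0x3ee9cd68>>6)&0x7f = 0x35
ver:6 @ bit 0 → (0x3ee9cd68>>0)&0x3f = 0x28  ←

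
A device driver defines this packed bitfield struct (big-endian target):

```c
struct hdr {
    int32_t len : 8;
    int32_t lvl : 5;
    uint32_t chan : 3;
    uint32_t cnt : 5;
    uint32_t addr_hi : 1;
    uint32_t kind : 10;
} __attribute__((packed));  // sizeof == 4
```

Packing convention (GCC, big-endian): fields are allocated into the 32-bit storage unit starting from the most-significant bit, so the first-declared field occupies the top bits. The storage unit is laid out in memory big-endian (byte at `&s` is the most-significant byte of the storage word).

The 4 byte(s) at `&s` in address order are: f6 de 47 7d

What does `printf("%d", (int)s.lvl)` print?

[0]=0xf6 [1]=0xde [2]=0x47 [3]=0x7d (big-endian) → word 0xf6de477d
len [24+:8] = (word>>24) & 0xff = 246
lvl [19+:5] = (word>>19) & 0x1f = 27  ←
chan [16+:3] = (word>>16) & 0x7 = 6
cnt [11+:5] = (word>>11) & 0x1f = 8
addr_hi [10+:1] = (word>>10) & 0x1 = 1
kind [0+:10] = (word>>0) & 0x3ff = 893
lvl signed 5b, MSB=1: 27 - 32 = -5

-5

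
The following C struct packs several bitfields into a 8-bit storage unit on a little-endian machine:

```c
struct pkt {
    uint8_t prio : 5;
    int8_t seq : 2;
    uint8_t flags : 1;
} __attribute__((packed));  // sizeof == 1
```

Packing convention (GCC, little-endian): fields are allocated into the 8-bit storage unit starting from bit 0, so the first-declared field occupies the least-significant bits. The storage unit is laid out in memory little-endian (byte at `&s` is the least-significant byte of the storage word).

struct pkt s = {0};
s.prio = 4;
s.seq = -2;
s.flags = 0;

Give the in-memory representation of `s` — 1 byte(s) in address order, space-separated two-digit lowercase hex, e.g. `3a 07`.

44

prio (5b) val=4 bits=0x4 at bit 0: 0x04
seq (2b) val=-2 bits=0x2 at bit 5: 0x44
flags (1b) val=0 bits=0x0 at bit 7: 0x44
word = 0x44 → little-endian bytes:
  [0]=0x44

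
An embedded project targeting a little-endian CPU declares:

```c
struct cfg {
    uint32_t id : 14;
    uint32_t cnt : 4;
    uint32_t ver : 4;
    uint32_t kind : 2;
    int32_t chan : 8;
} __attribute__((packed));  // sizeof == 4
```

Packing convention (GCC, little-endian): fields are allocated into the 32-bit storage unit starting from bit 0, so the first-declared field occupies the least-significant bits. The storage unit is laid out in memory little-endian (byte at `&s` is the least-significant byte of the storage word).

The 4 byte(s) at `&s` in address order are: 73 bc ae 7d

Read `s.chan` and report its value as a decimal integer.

125

[0]=0x73 [1]=0xbc [2]=0xae [3]=0x7d (little-endian) → word 0x7daebc73
id [0+:14] = (word>>0) & 0x3fff = 15475
cnt [14+:4] = (word>>14) & 0xf = 10
ver [18+:4] = (word>>18) & 0xf = 11
kind [22+:2] = (word>>22) & 0x3 = 2
chan [24+:8] = (word>>24) & 0xff = 125  ←
chan signed 8b, MSB=0: value = 125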